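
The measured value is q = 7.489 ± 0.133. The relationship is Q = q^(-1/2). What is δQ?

Q ∝ q^(-1/2), so δQ/Q = |−½| · δq/q = 0.5 × 0.0178 = 0.00888.
Q = 0.3654, so δQ = 0.00888 × 0.3654 = 0.00324.

0.00324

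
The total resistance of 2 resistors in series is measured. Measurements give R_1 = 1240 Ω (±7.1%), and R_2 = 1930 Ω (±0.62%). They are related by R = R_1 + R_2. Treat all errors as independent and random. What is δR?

88.8 Ω

Absolute uncertainties add in quadrature for a linear combination:
  (δR_1)² = 7750;  (δR_2)² = 143
δR = √(7890) = 88.8 Ω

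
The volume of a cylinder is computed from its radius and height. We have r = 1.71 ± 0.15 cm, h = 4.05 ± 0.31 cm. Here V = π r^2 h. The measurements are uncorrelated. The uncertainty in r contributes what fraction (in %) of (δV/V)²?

84.0%

(δV/V)² = (2·δr/r)² + (1·δh/h)²
  r term: (2×0.0877)² = 0.0308
  h term: (1×0.0765)² = 0.00586
Total = 0.0366. Share from r = 0.0308/0.0366 = 0.840.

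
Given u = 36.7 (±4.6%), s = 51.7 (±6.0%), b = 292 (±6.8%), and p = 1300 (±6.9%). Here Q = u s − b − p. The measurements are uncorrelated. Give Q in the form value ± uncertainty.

Let w = u·s = 1900. δw/w = √((1·δu/u)² + (1·δs/s)²) = √(0.00212 + 0.00360) = 0.0756, so δw = 143.
Q = w − b − p: δQ = √(δw² + δb² + δp²) = √(20600 + 394 + 8050) = 170
Q = 305.

305 ± 170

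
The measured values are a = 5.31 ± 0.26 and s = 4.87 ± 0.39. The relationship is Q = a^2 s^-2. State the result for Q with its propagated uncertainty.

1.19 ± 0.223

Relative error in a monomial: (δQ/Q)² = Σ (nᵢ · δxᵢ/xᵢ)².
  (2·δa/a)² = (2×0.0490)² = 0.00959;  (-2·δs/s)² = (-2×0.0801)² = 0.0257
δQ/Q = √(0.0352) = 0.188
Q = 1.19, so δQ = 0.188 × 1.19 = 0.223.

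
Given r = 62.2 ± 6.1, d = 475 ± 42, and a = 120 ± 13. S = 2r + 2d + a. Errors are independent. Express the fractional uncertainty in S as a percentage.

Absolute uncertainties add in quadrature for a linear combination:
  (2·δr)² = 149;  (2·δd)² = 7060;  (δa)² = 169
δS = √(7370) = 85.9
S = 1190, so δS/S = 85.9/1190 = 0.0719.

7.19%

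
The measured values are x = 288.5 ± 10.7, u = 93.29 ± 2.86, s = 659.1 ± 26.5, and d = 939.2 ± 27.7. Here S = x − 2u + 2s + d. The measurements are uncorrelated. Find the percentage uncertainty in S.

For a sum/difference, combine absolute errors in quadrature:
  (δx)² = 114;  (2·δu)² = 32.7;  (2·δs)² = 2810;  (δd)² = 767
δS = √(3720) = 61.0
S = 2359, so δS/S = 61.0/2359 = 0.0259.

2.59%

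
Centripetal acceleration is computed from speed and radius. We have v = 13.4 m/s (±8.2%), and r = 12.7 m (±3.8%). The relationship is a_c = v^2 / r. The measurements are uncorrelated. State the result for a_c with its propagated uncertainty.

Each factor contributes (exponent × relative error)² to (δa_c/a_c)²:
  (2·δv/v)² = (2×0.0820)² = 0.0269;  (-1·δr/r)² = (-1×0.0380)² = 0.00144
δa_c/a_c = √(0.0283) = 0.168
a_c = 14.1 m/s^2, so δa_c = 0.168 × 14.1 = 2.38 m/s^2.

14.1 ± 2.38 m/s^2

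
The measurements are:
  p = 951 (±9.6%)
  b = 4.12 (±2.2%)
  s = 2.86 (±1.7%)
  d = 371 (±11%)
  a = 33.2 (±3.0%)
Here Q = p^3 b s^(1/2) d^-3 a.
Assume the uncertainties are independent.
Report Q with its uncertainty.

3900 ± 1710

Each factor contributes (exponent × relative error)² to (δQ/Q)²:
  (3·δp/p)² = (3×0.0960)² = 0.0829;  (1·δb/b)² = (1×0.0220)² = 0.000484;  (½·δs/s)² = (0.5×0.0170)² = 7.23e-05;  (-3·δd/d)² = (-3×0.110)² = 0.109;  (1·δa/a)² = (1×0.0300)² = 0.000900
δQ/Q = √(0.193) = 0.440
Q = 3900, so δQ = 0.440 × 3900 = 1710.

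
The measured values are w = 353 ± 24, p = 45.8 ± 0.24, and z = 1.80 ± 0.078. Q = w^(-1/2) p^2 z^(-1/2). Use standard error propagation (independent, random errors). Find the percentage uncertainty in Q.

Since Q is a product/quotient, work with relative uncertainties:
  (−½·δw/w)² = (-0.5×0.0680)² = 0.00116;  (2·δp/p)² = (2×0.00524)² = 0.000110;  (−½·δz/z)² = (-0.5×0.0433)² = 0.000469
δQ/Q = √(0.00173) = 0.0417

4.17%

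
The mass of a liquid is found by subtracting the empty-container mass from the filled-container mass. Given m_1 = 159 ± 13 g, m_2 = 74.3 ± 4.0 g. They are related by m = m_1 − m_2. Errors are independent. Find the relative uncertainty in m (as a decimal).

0.161

m is a linear combination, so absolute uncertainties add in quadrature:
  (δm_1)² = 169;  (δm_2)² = 16.0
δm = √(185) = 13.6 g
m = 84.7 g, so δm/m = 13.6/84.7 = 0.161.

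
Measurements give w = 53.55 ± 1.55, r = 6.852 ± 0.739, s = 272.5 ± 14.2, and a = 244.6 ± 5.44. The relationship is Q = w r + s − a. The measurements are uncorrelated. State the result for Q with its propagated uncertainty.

394.8 ± 43.7

Let p = w·r = 366.9. δp/p = √((1·δw/w)² + (1·δr/r)²) = √(0.000838 + 0.0116) = 0.112, so δp = 41.0.
Q = p + s − a: δQ = √(δp² + δs² + δa²) = √(1680 + 202 + 29.6) = 43.7
Q = 394.8.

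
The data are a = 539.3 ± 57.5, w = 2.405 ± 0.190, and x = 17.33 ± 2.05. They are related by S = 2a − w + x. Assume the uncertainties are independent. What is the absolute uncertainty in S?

Absolute uncertainties add in quadrature for a linear combination:
  (2·δa)² = 13200;  (δw)² = 0.0361;  (δx)² = 4.20
δS = √(13200) = 115

115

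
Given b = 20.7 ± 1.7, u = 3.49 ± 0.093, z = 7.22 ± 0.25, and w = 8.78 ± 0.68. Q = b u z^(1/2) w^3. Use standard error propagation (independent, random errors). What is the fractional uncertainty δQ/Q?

0.248

For a monomial Q ∝ b, u, z^(1/2), w^3, fractional errors add in quadrature:
  (1·δb/b)² = (1×0.0821)² = 0.00674;  (1·δu/u)² = (1×0.0266)² = 0.000710;  (½·δz/z)² = (0.5×0.0346)² = 0.000300;  (3·δw/w)² = (3×0.0774)² = 0.0540
δQ/Q = √(0.0617) = 0.248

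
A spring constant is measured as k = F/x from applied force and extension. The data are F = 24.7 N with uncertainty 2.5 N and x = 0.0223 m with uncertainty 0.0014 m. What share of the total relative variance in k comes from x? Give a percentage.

(δk/k)² = (1·δF/F)² + (-1·δx/x)²
  F term: (1×0.101)² = 0.0102
  x term: (-1×0.0628)² = 0.00394
Total = 0.0142. Share from x = 0.00394/0.0142 = 0.278.

27.8%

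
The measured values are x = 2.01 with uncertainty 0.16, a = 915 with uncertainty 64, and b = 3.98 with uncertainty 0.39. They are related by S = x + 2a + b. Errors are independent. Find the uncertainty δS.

128

Each term contributes (cᵢ δxᵢ)² to (δS)²:
  (δx)² = 0.0256;  (2·δa)² = 16400;  (δb)² = 0.152
δS = √(16400) = 128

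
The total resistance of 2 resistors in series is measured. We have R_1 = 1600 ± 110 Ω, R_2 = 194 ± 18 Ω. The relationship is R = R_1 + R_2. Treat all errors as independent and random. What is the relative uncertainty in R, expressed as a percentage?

R is a linear combination, so absolute uncertainties add in quadrature:
  (δR_1)² = 12100;  (δR_2)² = 324
δR = √(12400) = 111 Ω
R = 1790 Ω, so δR/R = 111/1790 = 0.0621.

6.21%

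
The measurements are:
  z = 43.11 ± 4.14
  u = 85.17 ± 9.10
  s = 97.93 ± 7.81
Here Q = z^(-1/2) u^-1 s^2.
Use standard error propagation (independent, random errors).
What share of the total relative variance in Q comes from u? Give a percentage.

(δQ/Q)² = (−½·δz/z)² + (-1·δu/u)² + (2·δs/s)²
  z term: (-0.5×0.0960)² = 0.00231
  u term: (-1×0.107)² = 0.0114
  s term: (2×0.0798)² = 0.0254
Total = 0.0392. Share from u = 0.0114/0.0392 = 0.292.

29.2%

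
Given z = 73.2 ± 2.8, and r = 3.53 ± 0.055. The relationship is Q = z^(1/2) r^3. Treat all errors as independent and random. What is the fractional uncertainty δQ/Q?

0.0505

Each factor contributes (exponent × relative error)² to (δQ/Q)²:
  (½·δz/z)² = (0.5×0.0383)² = 0.000366;  (3·δr/r)² = (3×0.0156)² = 0.00218
δQ/Q = √(0.00255) = 0.0505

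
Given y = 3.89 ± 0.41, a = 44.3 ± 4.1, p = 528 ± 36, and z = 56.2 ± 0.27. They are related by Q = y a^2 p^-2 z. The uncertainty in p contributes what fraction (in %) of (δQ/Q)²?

(δQ/Q)² = (1·δy/y)² + (2·δa/a)² + (-2·δp/p)² + (1·δz/z)²
  y term: (1×0.105)² = 0.0111
  a term: (2×0.0926)² = 0.0343
  p term: (-2×0.0682)² = 0.0186
  z term: (1×0.00480)² = 2.31e-05
Total = 0.0640. Share from p = 0.0186/0.0640 = 0.291.

29.1%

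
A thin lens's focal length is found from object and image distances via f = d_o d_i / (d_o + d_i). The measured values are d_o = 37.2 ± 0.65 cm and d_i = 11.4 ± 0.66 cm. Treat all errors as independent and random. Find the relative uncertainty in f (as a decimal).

∂f/∂d_o = (d_i/(d_o+d_i))² = 0.0550;  ∂f/∂d_i = (d_o/(d_o+d_i))² = 0.586
δf = √((∂f/∂d_o · δd_o)² + (∂f/∂d_i · δd_i)²) = √(0.00128 + 0.150) = 0.388 cm
f = 8.73 cm, so δf/f = 0.388/8.73 = 0.0445.

0.0445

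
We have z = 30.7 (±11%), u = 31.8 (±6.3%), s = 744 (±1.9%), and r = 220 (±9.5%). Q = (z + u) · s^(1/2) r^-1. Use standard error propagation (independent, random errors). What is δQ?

Let w = z + u = 62.5. δw = √(δz² + δu²) = √(11.4 + 4.01) = 3.93, so δw/w = 0.0628.
Q is then a monomial in w, s, r:
δQ/Q = √((δw/w)² + (½·δs/s)² + (-1·δr/r)²) = √(0.00395 + 9.02e-05 + 0.00902) = 0.114
Q = 7.75, so δQ = 0.114 × 7.75 = 0.886.

0.886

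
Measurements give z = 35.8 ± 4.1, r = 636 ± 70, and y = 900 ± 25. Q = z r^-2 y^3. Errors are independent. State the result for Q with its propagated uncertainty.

64500 ± 16900

Q is a product of powers, so relative uncertainties combine in quadrature:
  (1·δz/z)² = (1×0.115)² = 0.0131;  (-2·δr/r)² = (-2×0.110)² = 0.0485;  (3·δy/y)² = (3×0.0278)² = 0.00694
δQ/Q = √(0.0685) = 0.262
Q = 64500, so δQ = 0.262 × 64500 = 16900.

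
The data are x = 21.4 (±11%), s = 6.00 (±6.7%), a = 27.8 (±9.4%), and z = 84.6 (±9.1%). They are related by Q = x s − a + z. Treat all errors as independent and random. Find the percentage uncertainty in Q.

Let p = x·s = 128. δp/p = √((1·δx/x)² + (1·δs/s)²) = √(0.0121 + 0.00449) = 0.129, so δp = 16.5.
Q = p − a + z: δQ = √(δp² + δa² + δz²) = √(273 + 6.83 + 59.3) = 18.4
Q = 185, so δQ/Q = 18.4/185 = 0.0995.

9.95%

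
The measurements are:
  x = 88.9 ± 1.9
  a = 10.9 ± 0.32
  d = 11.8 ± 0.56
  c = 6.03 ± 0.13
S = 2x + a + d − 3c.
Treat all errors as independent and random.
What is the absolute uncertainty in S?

For a sum/difference, combine absolute errors in quadrature:
  (2·δx)² = 14.4;  (δa)² = 0.102;  (δd)² = 0.314;  (3·δc)² = 0.152
δS = √(15.0) = 3.87

3.87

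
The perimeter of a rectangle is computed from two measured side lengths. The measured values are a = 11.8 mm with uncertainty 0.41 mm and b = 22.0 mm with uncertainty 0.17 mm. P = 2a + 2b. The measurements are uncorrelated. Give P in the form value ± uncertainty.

Absolute uncertainties add in quadrature for a linear combination:
  (2·δa)² = 0.672;  (2·δb)² = 0.116
δP = √(0.788) = 0.888 mm
P = 67.6 mm.

67.6 ± 0.888 mm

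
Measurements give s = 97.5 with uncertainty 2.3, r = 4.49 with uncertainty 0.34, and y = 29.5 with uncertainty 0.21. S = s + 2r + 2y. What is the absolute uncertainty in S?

Sums and differences: (δS)² = Σ (cᵢ δxᵢ)².
  (δs)² = 5.29;  (2·δr)² = 0.462;  (2·δy)² = 0.176
δS = √(5.93) = 2.43

2.43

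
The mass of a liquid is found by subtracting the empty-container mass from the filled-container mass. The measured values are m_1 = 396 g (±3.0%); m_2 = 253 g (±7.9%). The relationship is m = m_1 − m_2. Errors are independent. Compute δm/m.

For a sum/difference, combine absolute errors in quadrature:
  (δm_1)² = 141;  (δm_2)² = 399
δm = √(541) = 23.3 g
m = 143 g, so δm/m = 23.3/143 = 0.163.

0.163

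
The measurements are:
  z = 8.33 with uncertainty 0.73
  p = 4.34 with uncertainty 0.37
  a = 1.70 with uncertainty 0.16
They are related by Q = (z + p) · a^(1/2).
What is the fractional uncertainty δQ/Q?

0.0799

Let u = z + p = 12.7. δu = √(δz² + δp²) = √(0.533 + 0.137) = 0.818, so δu/u = 0.0646.
Q is then a monomial in u, a:
δQ/Q = √((δu/u)² + (½·δa/a)²) = √(0.00417 + 0.00221) = 0.0799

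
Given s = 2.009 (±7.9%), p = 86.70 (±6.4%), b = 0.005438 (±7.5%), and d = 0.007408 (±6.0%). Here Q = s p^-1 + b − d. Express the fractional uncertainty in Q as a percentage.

Let w = s·p^-1 = 0.02317. δw/w = √((1·δs/s)² + (-1·δp/p)²) = √(0.00624 + 0.00410) = 0.102, so δw = 0.00236.
Q = w + b − d: δQ = √(δw² + δb² + δd²) = √(5.55e-06 + 1.66e-07 + 1.98e-07) = 0.00243
Q = 0.02120, so δQ/Q = 0.00243/0.02120 = 0.115.

11.5%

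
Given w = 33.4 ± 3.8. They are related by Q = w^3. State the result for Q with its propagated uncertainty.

Q ∝ w^3, so δQ/Q = |3| · δw/w = 3 × 0.114 = 0.341.
Q = 37300, so δQ = 0.341 × 37300 = 12700.

37300 ± 12700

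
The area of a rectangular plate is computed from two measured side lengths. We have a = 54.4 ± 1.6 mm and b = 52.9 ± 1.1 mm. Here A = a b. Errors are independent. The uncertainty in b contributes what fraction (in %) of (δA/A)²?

(δA/A)² = (1·δa/a)² + (1·δb/b)²
  a term: (1×0.0294)² = 0.000865
  b term: (1×0.0208)² = 0.000432
Total = 0.00130. Share from b = 0.000432/0.00130 = 0.333.

33.3%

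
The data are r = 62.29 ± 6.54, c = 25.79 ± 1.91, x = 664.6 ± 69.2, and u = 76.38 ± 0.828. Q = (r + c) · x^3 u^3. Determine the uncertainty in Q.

Let w = r + c = 88.08. δw = √(δr² + δc²) = √(42.8 + 3.65) = 6.81, so δw/w = 0.0774.
Q is then a monomial in w, x, u:
δQ/Q = √((δw/w)² + (3·δx/x)² + (3·δu/u)²) = √(0.00598 + 0.0976 + 0.00106) = 0.323
Q = 1.152e+16, so δQ = 0.323 × 1.152e+16 = 3.73e+15.

3.73e+15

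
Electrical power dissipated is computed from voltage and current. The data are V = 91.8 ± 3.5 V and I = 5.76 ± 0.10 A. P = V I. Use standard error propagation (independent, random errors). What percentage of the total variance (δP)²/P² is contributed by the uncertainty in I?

17.2%

(δP/P)² = (1·δV/V)² + (1·δI/I)²
  V term: (1×0.0381)² = 0.00145
  I term: (1×0.0174)² = 0.000301
Total = 0.00176. Share from I = 0.000301/0.00176 = 0.172.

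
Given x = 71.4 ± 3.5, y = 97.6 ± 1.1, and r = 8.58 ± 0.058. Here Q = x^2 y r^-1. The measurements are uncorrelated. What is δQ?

Products/powers → add relative errors in quadrature, weighted by exponent:
  (2·δx/x)² = (2×0.0490)² = 0.00961;  (1·δy/y)² = (1×0.0113)² = 0.000127;  (-1·δr/r)² = (-1×0.00676)² = 4.57e-05
δQ/Q = √(0.00978) = 0.0989
Q = 58000, so δQ = 0.0989 × 58000 = 5740.

5740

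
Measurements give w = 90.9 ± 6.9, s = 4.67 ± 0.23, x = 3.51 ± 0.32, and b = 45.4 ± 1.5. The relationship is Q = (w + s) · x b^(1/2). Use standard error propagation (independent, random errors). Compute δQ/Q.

0.117

Let u = w + s = 95.6. δu = √(δw² + δs²) = √(47.6 + 0.0529) = 6.90, so δu/u = 0.0722.
Q is then a monomial in u, x, b:
δQ/Q = √((δu/u)² + (1·δx/x)² + (½·δb/b)²) = √(0.00522 + 0.00831 + 0.000273) = 0.117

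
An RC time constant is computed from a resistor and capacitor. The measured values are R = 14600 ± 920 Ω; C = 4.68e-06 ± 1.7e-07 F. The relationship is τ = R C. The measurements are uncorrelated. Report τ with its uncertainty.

τ is a product of powers, so relative uncertainties combine in quadrature:
  (1·δR/R)² = (1×0.0630)² = 0.00397;  (1·δC/C)² = (1×0.0363)² = 0.00132
δτ/τ = √(0.00529) = 0.0727
τ = 0.0683 s, so δτ = 0.0727 × 0.0683 = 0.00497 s.

0.0683 ± 0.00497 s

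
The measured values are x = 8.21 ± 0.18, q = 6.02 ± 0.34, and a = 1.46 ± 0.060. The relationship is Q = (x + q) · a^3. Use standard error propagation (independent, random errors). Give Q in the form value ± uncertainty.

Let u = x + q = 14.2. δu = √(δx² + δq²) = √(0.0324 + 0.116) = 0.385, so δu/u = 0.0270.
Q is then a monomial in u, a:
δQ/Q = √((δu/u)² + (3·δa/a)²) = √(0.000731 + 0.0152) = 0.126
Q = 44.3, so δQ = 0.126 × 44.3 = 5.59.

44.3 ± 5.59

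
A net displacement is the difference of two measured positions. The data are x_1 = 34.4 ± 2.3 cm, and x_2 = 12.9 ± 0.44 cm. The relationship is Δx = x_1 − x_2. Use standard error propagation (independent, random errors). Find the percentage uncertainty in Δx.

Δx is a linear combination, so absolute uncertainties add in quadrature:
  (δx_1)² = 5.29;  (δx_2)² = 0.194
δΔx = √(5.48) = 2.34 cm
Δx = 21.5 cm, so δΔx/Δx = 2.34/21.5 = 0.109.

10.9%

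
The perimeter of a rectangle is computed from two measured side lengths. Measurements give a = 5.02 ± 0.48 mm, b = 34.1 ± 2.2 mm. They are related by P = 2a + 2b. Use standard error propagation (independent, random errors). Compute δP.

4.50 mm

Sums and differences: (δP)² = Σ (cᵢ δxᵢ)².
  (2·δa)² = 0.922;  (2·δb)² = 19.4
δP = √(20.3) = 4.50 mm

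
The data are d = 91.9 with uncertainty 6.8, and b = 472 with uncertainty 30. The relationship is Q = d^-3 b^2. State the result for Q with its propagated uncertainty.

Each factor contributes (exponent × relative error)² to (δQ/Q)²:
  (-3·δd/d)² = (-3×0.0740)² = 0.0493;  (2·δb/b)² = (2×0.0636)² = 0.0162
δQ/Q = √(0.0654) = 0.256
Q = 0.287, so δQ = 0.256 × 0.287 = 0.0734.

0.287 ± 0.0734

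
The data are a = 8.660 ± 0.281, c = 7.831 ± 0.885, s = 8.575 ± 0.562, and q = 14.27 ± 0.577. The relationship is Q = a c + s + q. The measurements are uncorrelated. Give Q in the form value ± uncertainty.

Let p = a·c = 67.82. δp/p = √((1·δa/a)² + (1·δc/c)²) = √(0.00105 + 0.0128) = 0.118, so δp = 7.97.
Q = p + s + q: δQ = √(δp² + δs² + δq²) = √(63.6 + 0.316 + 0.333) = 8.01
Q = 90.66.

90.66 ± 8.01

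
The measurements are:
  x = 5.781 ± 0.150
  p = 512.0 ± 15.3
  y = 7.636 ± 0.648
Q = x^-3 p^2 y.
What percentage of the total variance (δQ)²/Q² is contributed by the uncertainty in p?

21.2%

(δQ/Q)² = (-3·δx/x)² + (2·δp/p)² + (1·δy/y)²
  x term: (-3×0.0259)² = 0.00606
  p term: (2×0.0299)² = 0.00357
  y term: (1×0.0849)² = 0.00720
Total = 0.0168. Share from p = 0.00357/0.0168 = 0.212.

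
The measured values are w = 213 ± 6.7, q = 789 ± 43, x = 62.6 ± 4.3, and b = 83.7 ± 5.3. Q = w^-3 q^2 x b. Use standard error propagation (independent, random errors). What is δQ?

Since Q is a product/quotient, work with relative uncertainties:
  (-3·δw/w)² = (-3×0.0315)² = 0.00890;  (2·δq/q)² = (2×0.0545)² = 0.0119;  (1·δx/x)² = (1×0.0687)² = 0.00472;  (1·δb/b)² = (1×0.0633)² = 0.00401
δQ/Q = √(0.0295) = 0.172
Q = 338, so δQ = 0.172 × 338 = 58.0.

58.0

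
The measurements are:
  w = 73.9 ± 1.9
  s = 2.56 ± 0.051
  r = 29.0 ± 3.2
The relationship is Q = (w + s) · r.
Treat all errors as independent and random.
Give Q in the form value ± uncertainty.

2220 ± 251

Let u = w + s = 76.5. δu = √(δw² + δs²) = √(3.61 + 0.00260) = 1.90, so δu/u = 0.0249.
Q is then a monomial in u, r:
δQ/Q = √((δu/u)² + (1·δr/r)²) = √(0.000618 + 0.0122) = 0.113
Q = 2220, so δQ = 0.113 × 2220 = 251.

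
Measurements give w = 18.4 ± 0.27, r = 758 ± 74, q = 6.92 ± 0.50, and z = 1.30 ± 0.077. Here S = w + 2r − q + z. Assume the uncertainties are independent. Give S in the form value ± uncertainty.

1530 ± 148

Sums and differences: (δS)² = Σ (cᵢ δxᵢ)².
  (δw)² = 0.0729;  (2·δr)² = 21900;  (δq)² = 0.250;  (δz)² = 0.00593
δS = √(21900) = 148
S = 1530.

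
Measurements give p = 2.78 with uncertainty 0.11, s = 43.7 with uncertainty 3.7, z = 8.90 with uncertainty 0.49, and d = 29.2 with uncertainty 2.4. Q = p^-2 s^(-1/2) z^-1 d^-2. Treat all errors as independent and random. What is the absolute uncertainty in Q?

5.04e-07

Each factor contributes (exponent × relative error)² to (δQ/Q)²:
  (-2·δp/p)² = (-2×0.0396)² = 0.00626;  (−½·δs/s)² = (-0.5×0.0847)² = 0.00179;  (-1·δz/z)² = (-1×0.0551)² = 0.00303;  (-2·δd/d)² = (-2×0.0822)² = 0.0270
δQ/Q = √(0.0381) = 0.195
Q = 2.58e-06, so δQ = 0.195 × 2.58e-06 = 5.04e-07.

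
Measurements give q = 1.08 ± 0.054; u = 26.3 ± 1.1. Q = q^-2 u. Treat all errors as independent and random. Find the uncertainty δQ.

Since Q is a product/quotient, work with relative uncertainties:
  (-2·δq/q)² = (-2×0.0500)² = 0.0100;  (1·δu/u)² = (1×0.0418)² = 0.00175
δQ/Q = √(0.0117) = 0.108
Q = 22.5, so δQ = 0.108 × 22.5 = 2.44.

2.44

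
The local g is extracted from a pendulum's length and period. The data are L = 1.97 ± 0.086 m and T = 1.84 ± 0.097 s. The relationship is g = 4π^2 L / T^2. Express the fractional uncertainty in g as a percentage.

Relative error in a monomial: (δg/g)² = Σ (nᵢ · δxᵢ/xᵢ)².
  (1·δL/L)² = (1×0.0437)² = 0.00191;  (-2·δT/T)² = (-2×0.0527)² = 0.0111
δg/g = √(0.0130) = 0.114

11.4%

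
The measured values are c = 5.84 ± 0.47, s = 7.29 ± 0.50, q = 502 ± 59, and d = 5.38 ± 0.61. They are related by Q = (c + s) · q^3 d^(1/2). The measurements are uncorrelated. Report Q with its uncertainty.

Let u = c + s = 13.1. δu = √(δc² + δs²) = √(0.221 + 0.250) = 0.686, so δu/u = 0.0523.
Q is then a monomial in u, q, d:
δQ/Q = √((δu/u)² + (3·δq/q)² + (½·δd/d)²) = √(0.00273 + 0.124 + 0.00321) = 0.361
Q = 3.85e+09, so δQ = 0.361 × 3.85e+09 = 1.39e+09.

(3.85 ± 1.39) × 10^9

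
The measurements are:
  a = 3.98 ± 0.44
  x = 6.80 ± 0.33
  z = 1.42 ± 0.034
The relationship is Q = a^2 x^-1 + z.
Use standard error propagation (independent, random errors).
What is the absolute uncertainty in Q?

Let p = a^2·x^-1 = 2.33. δp/p = √((2·δa/a)² + (-1·δx/x)²) = √(0.0489 + 0.00236) = 0.226, so δp = 0.527.
Q = p + z: δQ = √(δp² + δz²) = √(0.278 + 0.00116) = 0.528

0.528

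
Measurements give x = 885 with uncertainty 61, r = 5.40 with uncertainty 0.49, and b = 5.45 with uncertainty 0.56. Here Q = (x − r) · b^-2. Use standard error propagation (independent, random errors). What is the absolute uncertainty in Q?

Let u = x − r = 880. δu = √(δx² + δr²) = √(3720 + 0.240) = 61.0, so δu/u = 0.0694.
Q is then a monomial in u, b:
δQ/Q = √((δu/u)² + (-2·δb/b)²) = √(0.00481 + 0.0422) = 0.217
Q = 29.6, so δQ = 0.217 × 29.6 = 6.42.

6.42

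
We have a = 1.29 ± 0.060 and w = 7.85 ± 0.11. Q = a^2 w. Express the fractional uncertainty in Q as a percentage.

9.41%

Since Q is a product/quotient, work with relative uncertainties:
  (2·δa/a)² = (2×0.0465)² = 0.00865;  (1·δw/w)² = (1×0.0140)² = 0.000196
δQ/Q = √(0.00885) = 0.0941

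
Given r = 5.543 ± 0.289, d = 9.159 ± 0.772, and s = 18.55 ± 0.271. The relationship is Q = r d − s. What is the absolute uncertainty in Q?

Let p = r·d = 50.77. δp/p = √((1·δr/r)² + (1·δd/d)²) = √(0.00272 + 0.00710) = 0.0991, so δp = 5.03.
Q = p − s: δQ = √(δp² + δs²) = √(25.3 + 0.0734) = 5.04

5.04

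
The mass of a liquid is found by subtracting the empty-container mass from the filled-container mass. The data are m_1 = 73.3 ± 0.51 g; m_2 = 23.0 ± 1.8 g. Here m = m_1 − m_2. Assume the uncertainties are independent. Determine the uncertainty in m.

1.87 g

Absolute uncertainties add in quadrature for a linear combination:
  (δm_1)² = 0.260;  (δm_2)² = 3.24
δm = √(3.50) = 1.87 g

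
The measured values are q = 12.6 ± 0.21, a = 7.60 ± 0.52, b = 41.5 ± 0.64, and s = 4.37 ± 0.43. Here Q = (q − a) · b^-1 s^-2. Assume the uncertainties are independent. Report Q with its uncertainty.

0.00631 ± 0.00143

Let u = q − a = 5.00. δu = √(δq² + δa²) = √(0.0441 + 0.270) = 0.561, so δu/u = 0.112.
Q is then a monomial in u, b, s:
δQ/Q = √((δu/u)² + (-1·δb/b)² + (-2·δs/s)²) = √(0.0126 + 0.000238 + 0.0387) = 0.227
Q = 0.00631, so δQ = 0.227 × 0.00631 = 0.00143.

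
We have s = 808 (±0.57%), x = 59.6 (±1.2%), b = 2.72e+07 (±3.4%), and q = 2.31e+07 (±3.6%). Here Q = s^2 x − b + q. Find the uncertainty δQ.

Let p = s^2·x = 3.89e+07. δp/p = √((2·δs/s)² + (1·δx/x)²) = √(0.000130 + 0.000144) = 0.0166, so δp = 6.44e+05.
Q = p − b + q: δQ = √(δp² + δb² + δq²) = √(4.15e+11 + 8.55e+11 + 6.92e+11) = 1.4e+06

1.4e+06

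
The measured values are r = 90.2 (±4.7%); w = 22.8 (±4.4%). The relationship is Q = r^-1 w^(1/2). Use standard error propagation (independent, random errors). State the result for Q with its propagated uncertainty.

0.0529 ± 0.00275

Q is a product of powers, so relative uncertainties combine in quadrature:
  (-1·δr/r)² = (-1×0.0470)² = 0.00221;  (½·δw/w)² = (0.5×0.0440)² = 0.000484
δQ/Q = √(0.00269) = 0.0519
Q = 0.0529, so δQ = 0.0519 × 0.0529 = 0.00275.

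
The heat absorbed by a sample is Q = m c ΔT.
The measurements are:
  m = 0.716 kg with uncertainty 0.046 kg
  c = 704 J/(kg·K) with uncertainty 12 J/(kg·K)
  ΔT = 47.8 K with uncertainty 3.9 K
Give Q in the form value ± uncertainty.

Since Q is a product/quotient, work with relative uncertainties:
  (1·δm/m)² = (1×0.0642)² = 0.00413;  (1·δc/c)² = (1×0.0170)² = 0.000291;  (1·δΔT/ΔT)² = (1×0.0816)² = 0.00666
δQ/Q = √(0.0111) = 0.105
Q = 24100 J, so δQ = 0.105 × 24100 = 2540 J.

24100 ± 2540 J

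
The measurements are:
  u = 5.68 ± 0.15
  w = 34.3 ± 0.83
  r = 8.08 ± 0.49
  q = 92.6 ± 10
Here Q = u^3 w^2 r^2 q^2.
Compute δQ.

3.19e+10

Each factor contributes (exponent × relative error)² to (δQ/Q)²:
  (3·δu/u)² = (3×0.0264)² = 0.00628;  (2·δw/w)² = (2×0.0242)² = 0.00234;  (2·δr/r)² = (2×0.0606)² = 0.0147;  (2·δq/q)² = (2×0.108)² = 0.0466
δQ/Q = √(0.0700) = 0.265
Q = 1.21e+11, so δQ = 0.265 × 1.21e+11 = 3.19e+10.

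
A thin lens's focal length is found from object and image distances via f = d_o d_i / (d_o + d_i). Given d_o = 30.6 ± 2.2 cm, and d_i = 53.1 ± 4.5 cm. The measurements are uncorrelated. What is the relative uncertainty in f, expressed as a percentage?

5.51%

∂f/∂d_o = (d_i/(d_o+d_i))² = 0.402;  ∂f/∂d_i = (d_o/(d_o+d_i))² = 0.134
δf = √((∂f/∂d_o · δd_o)² + (∂f/∂d_i · δd_i)²) = √(0.784 + 0.362) = 1.07 cm
f = 19.4 cm, so δf/f = 1.07/19.4 = 0.0551.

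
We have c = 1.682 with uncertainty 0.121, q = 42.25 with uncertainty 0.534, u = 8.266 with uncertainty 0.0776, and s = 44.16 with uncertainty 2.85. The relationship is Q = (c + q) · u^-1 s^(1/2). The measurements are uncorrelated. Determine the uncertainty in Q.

1.27

Let w = c + q = 43.93. δw = √(δc² + δq²) = √(0.0146 + 0.285) = 0.548, so δw/w = 0.0125.
Q is then a monomial in w, u, s:
δQ/Q = √((δw/w)² + (-1·δu/u)² + (½·δs/s)²) = √(0.000155 + 8.81e-05 + 0.00104) = 0.0358
Q = 35.32, so δQ = 0.0358 × 35.32 = 1.27.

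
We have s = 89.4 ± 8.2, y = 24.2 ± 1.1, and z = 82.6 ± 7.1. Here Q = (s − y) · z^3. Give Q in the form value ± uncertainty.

(3.67 ± 1.06) × 10^7

Let u = s − y = 65.2. δu = √(δs² + δy²) = √(67.2 + 1.21) = 8.27, so δu/u = 0.127.
Q is then a monomial in u, z:
δQ/Q = √((δu/u)² + (3·δz/z)²) = √(0.0161 + 0.0665) = 0.287
Q = 3.67e+07, so δQ = 0.287 × 3.67e+07 = 1.06e+07.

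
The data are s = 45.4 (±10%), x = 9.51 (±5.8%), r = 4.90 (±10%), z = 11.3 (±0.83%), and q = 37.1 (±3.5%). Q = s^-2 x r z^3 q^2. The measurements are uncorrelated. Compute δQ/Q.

Each factor contributes (exponent × relative error)² to (δQ/Q)²:
  (-2·δs/s)² = (-2×0.100)² = 0.0400;  (1·δx/x)² = (1×0.0580)² = 0.00336;  (1·δr/r)² = (1×0.100)² = 0.0100;  (3·δz/z)² = (3×0.00830)² = 0.000620;  (2·δq/q)² = (2×0.0350)² = 0.00490
δQ/Q = √(0.0589) = 0.243

0.243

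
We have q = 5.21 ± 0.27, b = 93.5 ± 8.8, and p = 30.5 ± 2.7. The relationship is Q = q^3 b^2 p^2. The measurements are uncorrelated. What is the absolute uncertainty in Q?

Each factor contributes (exponent × relative error)² to (δQ/Q)²:
  (3·δq/q)² = (3×0.0518)² = 0.0242;  (2·δb/b)² = (2×0.0941)² = 0.0354;  (2·δp/p)² = (2×0.0885)² = 0.0313
δQ/Q = √(0.0909) = 0.302
Q = 1.15e+09, so δQ = 0.302 × 1.15e+09 = 3.47e+08.

3.47e+08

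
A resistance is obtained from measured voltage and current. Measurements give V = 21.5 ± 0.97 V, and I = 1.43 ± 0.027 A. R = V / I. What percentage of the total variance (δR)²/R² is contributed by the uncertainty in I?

14.9%

(δR/R)² = (1·δV/V)² + (-1·δI/I)²
  V term: (1×0.0451)² = 0.00204
  I term: (-1×0.0189)² = 0.000356
Total = 0.00239. Share from I = 0.000356/0.00239 = 0.149.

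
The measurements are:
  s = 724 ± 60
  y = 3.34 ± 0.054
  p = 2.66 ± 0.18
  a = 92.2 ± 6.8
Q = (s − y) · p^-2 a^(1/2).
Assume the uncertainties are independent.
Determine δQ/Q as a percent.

16.3%

Let u = s − y = 721. δu = √(δs² + δy²) = √(3600 + 0.00292) = 60.0, so δu/u = 0.0833.
Q is then a monomial in u, p, a:
δQ/Q = √((δu/u)² + (-2·δp/p)² + (½·δa/a)²) = √(0.00693 + 0.0183 + 0.00136) = 0.163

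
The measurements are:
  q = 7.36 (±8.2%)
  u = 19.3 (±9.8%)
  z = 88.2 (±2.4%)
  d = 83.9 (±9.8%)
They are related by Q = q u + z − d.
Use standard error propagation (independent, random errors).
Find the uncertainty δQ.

Let p = q·u = 142. δp/p = √((1·δq/q)² + (1·δu/u)²) = √(0.00672 + 0.00960) = 0.128, so δp = 18.2.
Q = p + z − d: δQ = √(δp² + δz² + δd²) = √(329 + 4.48 + 67.6) = 20.0

20.0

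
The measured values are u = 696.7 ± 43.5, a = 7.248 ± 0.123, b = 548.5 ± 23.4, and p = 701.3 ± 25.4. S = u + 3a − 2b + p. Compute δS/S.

0.213

Absolute uncertainties add in quadrature for a linear combination:
  (δu)² = 1890;  (3·δa)² = 0.136;  (2·δb)² = 2190;  (δp)² = 645
δS = √(4730) = 68.8
S = 322.7, so δS/S = 68.8/322.7 = 0.213.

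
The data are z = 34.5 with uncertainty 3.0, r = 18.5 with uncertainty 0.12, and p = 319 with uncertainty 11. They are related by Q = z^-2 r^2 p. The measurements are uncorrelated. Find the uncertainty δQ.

Since Q is a product/quotient, work with relative uncertainties:
  (-2·δz/z)² = (-2×0.0870)² = 0.0302;  (2·δr/r)² = (2×0.00649)² = 0.000168;  (1·δp/p)² = (1×0.0345)² = 0.00119
δQ/Q = √(0.0316) = 0.178
Q = 91.7, so δQ = 0.178 × 91.7 = 16.3.

16.3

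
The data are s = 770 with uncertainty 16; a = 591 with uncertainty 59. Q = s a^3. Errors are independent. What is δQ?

Relative error in a monomial: (δQ/Q)² = Σ (nᵢ · δxᵢ/xᵢ)².
  (1·δs/s)² = (1×0.0208)² = 0.000432;  (3·δa/a)² = (3×0.0998)² = 0.0897
δQ/Q = √(0.0901) = 0.300
Q = 1.59e+11, so δQ = 0.300 × 1.59e+11 = 4.77e+10.

4.77e+10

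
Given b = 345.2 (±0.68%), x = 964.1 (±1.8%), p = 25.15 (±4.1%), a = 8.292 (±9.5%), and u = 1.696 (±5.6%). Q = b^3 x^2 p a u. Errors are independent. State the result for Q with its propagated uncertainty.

Relative error in a monomial: (δQ/Q)² = Σ (nᵢ · δxᵢ/xᵢ)².
  (3·δb/b)² = (3×0.00680)² = 0.000416;  (2·δx/x)² = (2×0.0180)² = 0.00130;  (1·δp/p)² = (1×0.0410)² = 0.00168;  (1·δa/a)² = (1×0.0950)² = 0.00903;  (1·δu/u)² = (1×0.0560)² = 0.00314
δQ/Q = √(0.0156) = 0.125
Q = 1.352e+16, so δQ = 0.125 × 1.352e+16 = 1.69e+15.

(1.352 ± 0.169) × 10^16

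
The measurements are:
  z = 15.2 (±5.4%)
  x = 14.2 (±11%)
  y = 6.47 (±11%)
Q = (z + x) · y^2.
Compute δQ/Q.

Let u = z + x = 29.4. δu = √(δz² + δx²) = √(0.674 + 2.44) = 1.76, so δu/u = 0.0600.
Q is then a monomial in u, y:
δQ/Q = √((δu/u)² + (2·δy/y)²) = √(0.00360 + 0.0484) = 0.228

0.228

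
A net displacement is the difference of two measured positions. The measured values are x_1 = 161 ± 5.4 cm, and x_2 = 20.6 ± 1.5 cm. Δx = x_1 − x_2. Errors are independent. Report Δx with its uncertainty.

Absolute uncertainties add in quadrature for a linear combination:
  (δx_1)² = 29.2;  (δx_2)² = 2.25
δΔx = √(31.4) = 5.60 cm
Δx = 140 cm.

140 ± 5.60 cm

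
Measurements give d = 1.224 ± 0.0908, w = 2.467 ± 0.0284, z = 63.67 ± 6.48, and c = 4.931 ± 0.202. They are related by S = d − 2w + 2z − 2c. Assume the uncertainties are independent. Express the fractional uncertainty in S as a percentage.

Each term contributes (cᵢ δxᵢ)² to (δS)²:
  (δd)² = 0.00824;  (2·δw)² = 0.00323;  (2·δz)² = 168;  (2·δc)² = 0.163
δS = √(168) = 13.0
S = 113.8, so δS/S = 13.0/113.8 = 0.114.

11.4%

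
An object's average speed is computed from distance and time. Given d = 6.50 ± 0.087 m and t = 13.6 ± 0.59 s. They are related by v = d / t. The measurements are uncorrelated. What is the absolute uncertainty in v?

0.0217 m/s

Each factor contributes (exponent × relative error)² to (δv/v)²:
  (1·δd/d)² = (1×0.0134)² = 0.000179;  (-1·δt/t)² = (-1×0.0434)² = 0.00188
δv/v = √(0.00206) = 0.0454
v = 0.478 m/s, so δv = 0.0454 × 0.478 = 0.0217 m/s.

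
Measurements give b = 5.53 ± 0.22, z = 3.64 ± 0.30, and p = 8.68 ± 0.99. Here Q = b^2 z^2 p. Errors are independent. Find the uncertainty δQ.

Products/powers → add relative errors in quadrature, weighted by exponent:
  (2·δb/b)² = (2×0.0398)² = 0.00633;  (2·δz/z)² = (2×0.0824)² = 0.0272;  (1·δp/p)² = (1×0.114)² = 0.0130
δQ/Q = √(0.0465) = 0.216
Q = 3520, so δQ = 0.216 × 3520 = 758.

758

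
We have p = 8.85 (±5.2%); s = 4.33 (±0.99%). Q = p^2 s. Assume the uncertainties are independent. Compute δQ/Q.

Each factor contributes (exponent × relative error)² to (δQ/Q)²:
  (2·δp/p)² = (2×0.0520)² = 0.0108;  (1·δs/s)² = (1×0.00990)² = 9.8e-05
δQ/Q = √(0.0109) = 0.104

0.104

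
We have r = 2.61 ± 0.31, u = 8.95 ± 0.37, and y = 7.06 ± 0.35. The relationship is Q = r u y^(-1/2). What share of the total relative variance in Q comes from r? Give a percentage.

(δQ/Q)² = (1·δr/r)² + (1·δu/u)² + (−½·δy/y)²
  r term: (1×0.119)² = 0.0141
  u term: (1×0.0413)² = 0.00171
  y term: (-0.5×0.0496)² = 0.000614
Total = 0.0164. Share from r = 0.0141/0.0164 = 0.859.

85.9%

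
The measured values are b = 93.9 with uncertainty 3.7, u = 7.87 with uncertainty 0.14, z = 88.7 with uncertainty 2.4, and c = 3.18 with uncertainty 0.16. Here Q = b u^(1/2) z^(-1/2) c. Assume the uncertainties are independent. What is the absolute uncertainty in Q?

Products/powers → add relative errors in quadrature, weighted by exponent:
  (1·δb/b)² = (1×0.0394)² = 0.00155;  (½·δu/u)² = (0.5×0.0178)² = 7.91e-05;  (−½·δz/z)² = (-0.5×0.0271)² = 0.000183;  (1·δc/c)² = (1×0.0503)² = 0.00253
δQ/Q = √(0.00435) = 0.0659
Q = 88.9, so δQ = 0.0659 × 88.9 = 5.86.

5.86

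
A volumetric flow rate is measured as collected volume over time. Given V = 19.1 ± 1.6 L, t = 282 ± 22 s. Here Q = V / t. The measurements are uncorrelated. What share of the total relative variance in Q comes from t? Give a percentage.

(δQ/Q)² = (1·δV/V)² + (-1·δt/t)²
  V term: (1×0.0838)² = 0.00702
  t term: (-1×0.0780)² = 0.00609
Total = 0.0131. Share from t = 0.00609/0.0131 = 0.464.

46.4%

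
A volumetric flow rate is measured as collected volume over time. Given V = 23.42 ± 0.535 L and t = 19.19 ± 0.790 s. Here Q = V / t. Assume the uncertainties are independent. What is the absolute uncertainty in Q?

Relative error in a monomial: (δQ/Q)² = Σ (nᵢ · δxᵢ/xᵢ)².
  (1·δV/V)² = (1×0.0228)² = 0.000522;  (-1·δt/t)² = (-1×0.0412)² = 0.00169
δQ/Q = √(0.00222) = 0.0471
Q = 1.220 L/s, so δQ = 0.0471 × 1.220 = 0.0575 L/s.

0.0575 L/s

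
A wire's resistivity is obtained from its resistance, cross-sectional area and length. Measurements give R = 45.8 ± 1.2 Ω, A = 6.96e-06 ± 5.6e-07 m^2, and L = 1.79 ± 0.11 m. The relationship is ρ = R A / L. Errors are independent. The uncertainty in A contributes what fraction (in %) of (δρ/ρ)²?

(δρ/ρ)² = (1·δR/R)² + (1·δA/A)² + (-1·δL/L)²
  R term: (1×0.0262)² = 0.000686
  A term: (1×0.0805)² = 0.00647
  L term: (-1×0.0615)² = 0.00378
Total = 0.0109. Share from A = 0.00647/0.0109 = 0.592.

59.2%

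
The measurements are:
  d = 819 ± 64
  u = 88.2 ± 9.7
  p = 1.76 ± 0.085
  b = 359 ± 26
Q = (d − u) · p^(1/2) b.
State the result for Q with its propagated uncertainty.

Let w = d − u = 731. δw = √(δd² + δu²) = √(4100 + 94.1) = 64.7, so δw/w = 0.0886.
Q is then a monomial in w, p, b:
δQ/Q = √((δw/w)² + (½·δp/p)² + (1·δb/b)²) = √(0.00785 + 0.000583 + 0.00525) = 0.117
Q = 3.48e+05, so δQ = 0.117 × 3.48e+05 = 40700.

(3.48 ± 0.407) × 10^5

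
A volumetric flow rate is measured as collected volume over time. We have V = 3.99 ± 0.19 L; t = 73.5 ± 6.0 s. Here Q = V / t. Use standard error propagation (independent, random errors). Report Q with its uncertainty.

0.0543 ± 0.00513 L/s

Q is a product of powers, so relative uncertainties combine in quadrature:
  (1·δV/V)² = (1×0.0476)² = 0.00227;  (-1·δt/t)² = (-1×0.0816)² = 0.00666
δQ/Q = √(0.00893) = 0.0945
Q = 0.0543 L/s, so δQ = 0.0945 × 0.0543 = 0.00513 L/s.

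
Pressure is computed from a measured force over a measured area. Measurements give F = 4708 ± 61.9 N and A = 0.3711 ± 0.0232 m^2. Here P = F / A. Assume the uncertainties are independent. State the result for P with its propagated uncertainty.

Since P is a product/quotient, work with relative uncertainties:
  (1·δF/F)² = (1×0.0131)² = 0.000173;  (-1·δA/A)² = (-1×0.0625)² = 0.00391
δP/P = √(0.00408) = 0.0639
P = 12690 Pa, so δP = 0.0639 × 12690 = 810 Pa.

12690 ± 810 Pa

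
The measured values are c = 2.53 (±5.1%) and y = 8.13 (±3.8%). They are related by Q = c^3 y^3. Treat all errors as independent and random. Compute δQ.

For a monomial Q ∝ c^3, y^3, fractional errors add in quadrature:
  (3·δc/c)² = (3×0.0510)² = 0.0234;  (3·δy/y)² = (3×0.0380)² = 0.0130
δQ/Q = √(0.0364) = 0.191
Q = 8700, so δQ = 0.191 × 8700 = 1660.

1660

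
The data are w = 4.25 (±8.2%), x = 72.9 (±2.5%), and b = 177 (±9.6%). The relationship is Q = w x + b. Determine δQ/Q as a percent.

Let p = w·x = 310. δp/p = √((1·δw/w)² + (1·δx/x)²) = √(0.00672 + 0.000625) = 0.0857, so δp = 26.6.
Q = p + b: δQ = √(δp² + δb²) = √(705 + 289) = 31.5
Q = 487, so δQ/Q = 31.5/487 = 0.0648.

6.48%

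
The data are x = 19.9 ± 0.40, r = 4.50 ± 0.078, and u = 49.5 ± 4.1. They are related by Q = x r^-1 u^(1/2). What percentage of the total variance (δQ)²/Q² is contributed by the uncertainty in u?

70.9%

(δQ/Q)² = (1·δx/x)² + (-1·δr/r)² + (½·δu/u)²
  x term: (1×0.0201)² = 0.000404
  r term: (-1×0.0173)² = 0.000300
  u term: (0.5×0.0828)² = 0.00172
Total = 0.00242. Share from u = 0.00172/0.00242 = 0.709.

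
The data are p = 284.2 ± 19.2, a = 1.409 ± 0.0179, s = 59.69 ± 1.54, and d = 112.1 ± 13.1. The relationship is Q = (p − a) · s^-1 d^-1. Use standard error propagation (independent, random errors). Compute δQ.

0.00582

Let u = p − a = 282.8. δu = √(δp² + δa²) = √(369 + 0.000320) = 19.2, so δu/u = 0.0679.
Q is then a monomial in u, s, d:
δQ/Q = √((δu/u)² + (-1·δs/s)² + (-1·δd/d)²) = √(0.00461 + 0.000666 + 0.0137) = 0.138
Q = 0.04226, so δQ = 0.138 × 0.04226 = 0.00582.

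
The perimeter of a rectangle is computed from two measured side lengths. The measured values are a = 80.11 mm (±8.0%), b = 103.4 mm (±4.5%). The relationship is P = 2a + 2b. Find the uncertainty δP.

15.8 mm

For a sum/difference, combine absolute errors in quadrature:
  (2·δa)² = 164;  (2·δb)² = 86.6
δP = √(251) = 15.8 mm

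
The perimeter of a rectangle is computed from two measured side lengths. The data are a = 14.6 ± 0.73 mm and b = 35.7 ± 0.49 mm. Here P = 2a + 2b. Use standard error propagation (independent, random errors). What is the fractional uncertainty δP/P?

Absolute uncertainties add in quadrature for a linear combination:
  (2·δa)² = 2.13;  (2·δb)² = 0.960
δP = √(3.09) = 1.76 mm
P = 101 mm, so δP/P = 1.76/101 = 0.0175.

0.0175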